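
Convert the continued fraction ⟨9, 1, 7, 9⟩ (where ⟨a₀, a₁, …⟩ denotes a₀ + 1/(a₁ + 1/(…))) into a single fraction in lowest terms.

721/73

a_0 = 9: 9/1
a_1 = 1: 10/1
a_2 = 7: 79/8
a_3 = 9: 721/73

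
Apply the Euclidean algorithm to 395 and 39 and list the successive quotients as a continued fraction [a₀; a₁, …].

⌊395/39⌋ = 10, remainder 5
⌊39/5⌋ = 7, remainder 4
⌊5/4⌋ = 1, remainder 1
⌊4/1⌋ = 4, remainder 0

[10; 7, 1, 4]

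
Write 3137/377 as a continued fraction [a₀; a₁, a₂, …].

Apply division with remainder until the remainder is 0:
⌊3137/377⌋ = 8, remainder 121
⌊377/121⌋ = 3, remainder 14
⌊121/14⌋ = 8, remainder 9
⌊14/9⌋ = 1, remainder 5
⌊9/5⌋ = 1, remainder 4
⌊5/4⌋ = 1, remainder 1
⌊4/1⌋ = 4, remainder 0

[8; 3, 8, 1, 1, 1, 4]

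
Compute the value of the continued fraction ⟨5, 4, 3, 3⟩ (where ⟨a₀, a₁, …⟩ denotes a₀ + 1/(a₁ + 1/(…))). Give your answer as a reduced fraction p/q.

225/43

Compute successive convergents:
a_0 = 5: 5/1
a_1 = 4: 21/4
a_2 = 3: 68/13
a_3 = 3: 225/43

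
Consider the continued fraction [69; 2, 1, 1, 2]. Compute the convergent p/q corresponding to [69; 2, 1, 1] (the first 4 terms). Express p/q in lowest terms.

347/5

Collapse the nested fraction from the inside out:
Start with 1.
1 + 1/(1/1) = 1 + 1/1 = 2/1
2 + 1/(2/1) = 2 + 1/2 = 5/2
69 + 1/(5/2) = 69 + 2/5 = 347/5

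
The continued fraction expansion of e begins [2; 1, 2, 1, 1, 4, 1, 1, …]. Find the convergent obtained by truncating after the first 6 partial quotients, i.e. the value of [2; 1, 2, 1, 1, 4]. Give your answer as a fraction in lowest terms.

a_0 = 2: 2/1
a_1 = 1: 3/1
a_2 = 2: 8/3
a_3 = 1: 11/4
a_4 = 1: 19/7
a_5 = 4: 87/32

87/32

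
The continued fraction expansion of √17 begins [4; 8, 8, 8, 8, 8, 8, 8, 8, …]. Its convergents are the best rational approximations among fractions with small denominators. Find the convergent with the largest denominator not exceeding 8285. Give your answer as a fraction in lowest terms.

17684/4289

a_0 = 4: 4/1  (≤ bound)
a_1 = 8: 33/8  (≤ bound)
a_2 = 8: 268/65  (≤ bound)
a_3 = 8: 2177/528  (≤ bound)
a_4 = 8: 17684/4289  (≤ bound)
a_5 = 8: 143649/34840  (> 8285, stop)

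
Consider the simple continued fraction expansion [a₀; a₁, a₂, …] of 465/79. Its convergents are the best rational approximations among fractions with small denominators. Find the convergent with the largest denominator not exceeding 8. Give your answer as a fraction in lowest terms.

a_0 = 5: 5/1  (≤ bound)
a_1 = 1: 6/1  (≤ bound)
a_2 = 7: 47/8  (≤ bound)
a_3 = 1: 53/9  (> 8, stop)

47/8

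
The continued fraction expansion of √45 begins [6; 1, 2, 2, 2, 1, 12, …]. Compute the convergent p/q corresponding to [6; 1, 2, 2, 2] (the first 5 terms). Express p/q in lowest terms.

114/17

Start with 2.
2 + 1/(2/1) = 2 + 1/2 = 5/2
2 + 1/(5/2) = 2 + 2/5 = 12/5
1 + 1/(12/5) = 1 + 5/12 = 17/12
6 + 1/(17/12) = 6 + 12/17 = 114/17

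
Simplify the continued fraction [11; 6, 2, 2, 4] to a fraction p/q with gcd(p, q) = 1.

1573/141

Start with 4.
2 + 1/(4/1) = 2 + 1/4 = 9/4
2 + 1/(9/4) = 2 + 4/9 = 22/9
6 + 1/(22/9) = 6 + 9/22 = 141/22
11 + 1/(141/22) = 11 + 22/141 = 1573/141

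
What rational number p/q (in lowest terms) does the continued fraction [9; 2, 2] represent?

Compute successive convergents:
a_0 = 9: 9/1
a_1 = 2: 19/2
a_2 = 2: 47/5

47/5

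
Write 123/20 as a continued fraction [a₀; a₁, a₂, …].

⌊123/20⌋ = 6, remainder 3
⌊20/3⌋ = 6, remainder 2
⌊3/2⌋ = 1, remainder 1
⌊2/1⌋ = 2, remainder 0

[6; 6, 1, 2]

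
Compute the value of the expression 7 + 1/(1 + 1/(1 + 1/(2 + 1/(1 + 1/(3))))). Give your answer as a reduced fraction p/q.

197/26

Start with 3.
1 + 1/(3/1) = 1 + 1/3 = 4/3
2 + 1/(4/3) = 2 + 3/4 = 11/4
1 + 1/(11/4) = 1 + 4/11 = 15/11
1 + 1/(15/11) = 1 + 11/15 = 26/15
7 + 1/(26/15) = 7 + 15/26 = 197/26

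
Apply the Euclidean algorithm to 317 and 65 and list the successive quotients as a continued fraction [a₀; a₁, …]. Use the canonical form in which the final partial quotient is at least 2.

[4; 1, 7, 8]

317 ÷ 65 → quotient 4, remainder 57
65 ÷ 57 → quotient 1, remainder 8
57 ÷ 8 → quotient 7, remainder 1
8 ÷ 1 → quotient 8, remainder 0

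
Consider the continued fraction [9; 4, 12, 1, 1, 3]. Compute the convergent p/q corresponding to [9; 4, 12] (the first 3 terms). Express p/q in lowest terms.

453/49

a_0 = 9: 9/1
a_1 = 4: 37/4
a_2 = 12: 453/49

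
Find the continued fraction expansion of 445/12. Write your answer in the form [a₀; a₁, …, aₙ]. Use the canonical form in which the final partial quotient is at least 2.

445 = 37·12 + 1, so a_0 = 37
12 = 12·1 + 0, so a_1 = 12

[37; 12]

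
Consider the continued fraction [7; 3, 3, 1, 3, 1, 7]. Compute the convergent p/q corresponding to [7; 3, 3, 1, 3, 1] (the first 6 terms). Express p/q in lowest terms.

453/62

Starting at the tail and folding back:
Start with 1.
3 + 1/(1/1) = 3 + 1/1 = 4/1
1 + 1/(4/1) = 1 + 1/4 = 5/4
3 + 1/(5/4) = 3 + 4/5 = 19/5
3 + 1/(19/5) = 3 + 5/19 = 62/19
7 + 1/(62/19) = 7 + 19/62 = 453/62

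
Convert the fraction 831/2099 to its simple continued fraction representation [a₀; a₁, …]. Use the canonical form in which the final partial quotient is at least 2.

Apply division with remainder until the remainder is 0:
831 ÷ 2099 → quotient 0, remainder 831
2099 ÷ 831 → quotient 2, remainder 437
831 ÷ 437 → quotient 1, remainder 394
437 ÷ 394 → quotient 1, remainder 43
394 ÷ 43 → quotient 9, remainder 7
43 ÷ 7 → quotient 6, remainder 1
7 ÷ 1 → quotient 7, remainder 0

[0; 2, 1, 1, 9, 6, 7]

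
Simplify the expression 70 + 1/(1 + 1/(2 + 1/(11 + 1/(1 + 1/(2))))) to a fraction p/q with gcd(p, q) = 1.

7633/108

Use the convergent recurrence hₖ = aₖ·hₖ₋₁ + hₖ₋₂ (and likewise for the denominators kₖ):
a_0 = 70: 70/1
a_1 = 1: 71/1
a_2 = 2: 212/3
a_3 = 11: 2403/34
a_4 = 1: 2615/37
a_5 = 2: 7633/108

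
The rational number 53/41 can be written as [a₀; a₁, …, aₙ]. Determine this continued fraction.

[1; 3, 2, 2, 2]

⌊53/41⌋ = 1, remainder 12
⌊41/12⌋ = 3, remainder 5
⌊12/5⌋ = 2, remainder 2
⌊5/2⌋ = 2, remainder 1
⌊2/1⌋ = 2, remainder 0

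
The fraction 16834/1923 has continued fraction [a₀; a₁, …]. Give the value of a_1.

1

⌊16834/1923⌋ = 8, remainder 1450
⌊1923/1450⌋ = 1, remainder 473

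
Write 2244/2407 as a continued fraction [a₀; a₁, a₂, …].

[0; 1, 13, 1, 3, 3, 2, 5]

⌊2244/2407⌋ = 0, remainder 2244
⌊2407/2244⌋ = 1, remainder 163
⌊2244/163⌋ = 13, remainder 125
⌊163/125⌋ = 1, remainder 38
⌊125/38⌋ = 3, remainder 11
⌊38/11⌋ = 3, remainder 5
⌊11/5⌋ = 2, remainder 1
⌊5/1⌋ = 5, remainder 0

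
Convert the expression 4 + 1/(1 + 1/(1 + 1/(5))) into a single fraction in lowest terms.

Compute successive convergents:
a_0 = 4: 4/1
a_1 = 1: 5/1
a_2 = 1: 9/2
a_3 = 5: 50/11

50/11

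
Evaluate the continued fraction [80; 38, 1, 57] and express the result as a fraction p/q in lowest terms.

Start with 57.
1 + 1/(57/1) = 1 + 1/57 = 58/57
38 + 1/(58/57) = 38 + 57/58 = 2261/58
80 + 1/(2261/58) = 80 + 58/2261 = 180938/2261

180938/2261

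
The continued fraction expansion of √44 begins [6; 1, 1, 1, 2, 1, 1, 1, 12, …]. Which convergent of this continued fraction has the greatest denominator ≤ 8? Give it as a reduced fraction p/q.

a_0 = 6: 6/1  (≤ bound)
a_1 = 1: 7/1  (≤ bound)
a_2 = 1: 13/2  (≤ bound)
a_3 = 1: 20/3  (≤ bound)
a_4 = 2: 53/8  (≤ bound)
a_5 = 1: 73/11  (> 8, stop)

53/8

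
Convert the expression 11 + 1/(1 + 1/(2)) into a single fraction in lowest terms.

35/3

Start with 2.
1 + 1/(2/1) = 1 + 1/2 = 3/2
11 + 1/(3/2) = 11 + 2/3 = 35/3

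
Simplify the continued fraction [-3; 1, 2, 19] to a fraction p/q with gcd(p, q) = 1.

-135/58

Start with 19.
2 + 1/(19/1) = 2 + 1/19 = 39/19
1 + 1/(39/19) = 1 + 19/39 = 58/39
-3 + 1/(58/39) = -3 + 39/58 = -135/58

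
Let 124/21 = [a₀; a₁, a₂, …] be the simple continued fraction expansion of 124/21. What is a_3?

124 = 5·21 + 19, so a_0 = 5
21 = 1·19 + 2, so a_1 = 1
19 = 9·2 + 1, so a_2 = 9
2 = 2·1 + 0, so a_3 = 2

2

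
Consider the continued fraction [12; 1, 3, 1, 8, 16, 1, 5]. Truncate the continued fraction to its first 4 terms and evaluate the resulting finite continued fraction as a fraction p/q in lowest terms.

a_0 = 12: 12/1
a_1 = 1: 13/1
a_2 = 3: 51/4
a_3 = 1: 64/5

64/5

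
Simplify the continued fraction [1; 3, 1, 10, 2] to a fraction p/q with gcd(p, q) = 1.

Compute successive convergents:
a_0 = 1: 1/1
a_1 = 3: 4/3
a_2 = 1: 5/4
a_3 = 10: 54/43
a_4 = 2: 113/90

113/90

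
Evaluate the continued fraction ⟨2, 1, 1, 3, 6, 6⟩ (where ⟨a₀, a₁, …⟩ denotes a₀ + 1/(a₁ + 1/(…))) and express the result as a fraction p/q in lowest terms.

696/271

Start with 6.
6 + 1/(6/1) = 6 + 1/6 = 37/6
3 + 1/(37/6) = 3 + 6/37 = 117/37
1 + 1/(117/37) = 1 + 37/117 = 154/117
1 + 1/(154/117) = 1 + 117/154 = 271/154
2 + 1/(271/154) = 2 + 154/271 = 696/271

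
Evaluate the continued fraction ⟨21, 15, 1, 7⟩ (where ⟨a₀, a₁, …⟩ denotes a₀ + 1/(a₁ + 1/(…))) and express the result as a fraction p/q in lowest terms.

2675/127

a_0 = 21: 21/1
a_1 = 15: 316/15
a_2 = 1: 337/16
a_3 = 7: 2675/127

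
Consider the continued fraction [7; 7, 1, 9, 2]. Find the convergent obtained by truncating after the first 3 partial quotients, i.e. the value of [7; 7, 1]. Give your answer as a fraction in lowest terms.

a_0 = 7: 7/1
a_1 = 7: 50/7
a_2 = 1: 57/8

57/8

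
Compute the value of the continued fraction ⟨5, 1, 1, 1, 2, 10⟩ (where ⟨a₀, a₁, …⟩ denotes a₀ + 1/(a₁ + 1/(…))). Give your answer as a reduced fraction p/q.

Use the convergent recurrence hₖ = aₖ·hₖ₋₁ + hₖ₋₂ (and likewise for the denominators kₖ):
a_0 = 5: 5/1
a_1 = 1: 6/1
a_2 = 1: 11/2
a_3 = 1: 17/3
a_4 = 2: 45/8
a_5 = 10: 467/83

467/83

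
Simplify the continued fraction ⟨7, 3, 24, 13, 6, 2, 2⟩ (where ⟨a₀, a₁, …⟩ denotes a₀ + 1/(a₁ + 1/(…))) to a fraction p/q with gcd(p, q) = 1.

225939/30829

Start with 2.
2 + 1/(2/1) = 2 + 1/2 = 5/2
6 + 1/(5/2) = 6 + 2/5 = 32/5
13 + 1/(32/5) = 13 + 5/32 = 421/32
24 + 1/(421/32) = 24 + 32/421 = 10136/421
3 + 1/(10136/421) = 3 + 421/10136 = 30829/10136
7 + 1/(30829/10136) = 7 + 10136/30829 = 225939/30829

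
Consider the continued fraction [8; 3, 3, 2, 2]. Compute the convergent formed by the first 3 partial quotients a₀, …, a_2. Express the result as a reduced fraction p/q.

a_0 = 8: 8/1
a_1 = 3: 25/3
a_2 = 3: 83/10

83/10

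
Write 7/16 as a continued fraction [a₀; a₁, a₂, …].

[0; 2, 3, 2]

Run the Euclidean algorithm, recording each quotient:
⌊7/16⌋ = 0, remainder 7
⌊16/7⌋ = 2, remainder 2
⌊7/2⌋ = 3, remainder 1
⌊2/1⌋ = 2, remainder 0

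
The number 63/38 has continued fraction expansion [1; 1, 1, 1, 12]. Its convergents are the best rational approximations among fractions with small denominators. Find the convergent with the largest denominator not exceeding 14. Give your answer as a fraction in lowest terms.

a_0 = 1: 1/1  (≤ bound)
a_1 = 1: 2/1  (≤ bound)
a_2 = 1: 3/2  (≤ bound)
a_3 = 1: 5/3  (≤ bound)
a_4 = 12: 63/38  (> 14, stop)

5/3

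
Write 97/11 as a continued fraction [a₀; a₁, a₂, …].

Run the Euclidean algorithm, recording each quotient:
97 = 8·11 + 9, so a_0 = 8
11 = 1·9 + 2, so a_1 = 1
9 = 4·2 + 1, so a_2 = 4
2 = 2·1 + 0, so a_3 = 2

[8; 1, 4, 2]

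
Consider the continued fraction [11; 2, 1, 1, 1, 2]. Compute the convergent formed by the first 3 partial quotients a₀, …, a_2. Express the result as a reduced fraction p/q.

34/3

Compute successive convergents:
a_0 = 11: 11/1
a_1 = 2: 23/2
a_2 = 1: 34/3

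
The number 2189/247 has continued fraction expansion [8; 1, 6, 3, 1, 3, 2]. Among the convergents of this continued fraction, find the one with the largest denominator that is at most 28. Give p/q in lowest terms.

a_0 = 8: 8/1  (≤ bound)
a_1 = 1: 9/1  (≤ bound)
a_2 = 6: 62/7  (≤ bound)
a_3 = 3: 195/22  (≤ bound)
a_4 = 1: 257/29  (> 28, stop)

195/22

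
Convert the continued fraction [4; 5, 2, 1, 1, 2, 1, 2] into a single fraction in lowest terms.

Build up convergents one term at a time:
a_0 = 4: 4/1
a_1 = 5: 21/5
a_2 = 2: 46/11
a_3 = 1: 67/16
a_4 = 1: 113/27
a_5 = 2: 293/70
a_6 = 1: 406/97
a_7 = 2: 1105/264

1105/264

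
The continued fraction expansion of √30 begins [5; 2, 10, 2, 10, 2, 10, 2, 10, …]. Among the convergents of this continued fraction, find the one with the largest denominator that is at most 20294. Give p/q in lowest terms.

55435/10121

a_0 = 5: 5/1  (≤ bound)
a_1 = 2: 11/2  (≤ bound)
a_2 = 10: 115/21  (≤ bound)
a_3 = 2: 241/44  (≤ bound)
a_4 = 10: 2525/461  (≤ bound)
a_5 = 2: 5291/966  (≤ bound)
a_6 = 10: 55435/10121  (≤ bound)
a_7 = 2: 116161/21208  (> 20294, stop)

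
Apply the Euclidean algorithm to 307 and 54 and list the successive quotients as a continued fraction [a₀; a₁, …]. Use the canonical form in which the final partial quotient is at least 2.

307 ÷ 54 → quotient 5, remainder 37
54 ÷ 37 → quotient 1, remainder 17
37 ÷ 17 → quotient 2, remainder 3
17 ÷ 3 → quotient 5, remainder 2
3 ÷ 2 → quotient 1, remainder 1
2 ÷ 1 → quotient 2, remainder 0

[5; 1, 2, 5, 1, 2]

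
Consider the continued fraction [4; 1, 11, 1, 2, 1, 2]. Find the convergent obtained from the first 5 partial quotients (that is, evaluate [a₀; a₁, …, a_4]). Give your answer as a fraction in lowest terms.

a_0 = 4: 4/1
a_1 = 1: 5/1
a_2 = 11: 59/12
a_3 = 1: 64/13
a_4 = 2: 187/38

187/38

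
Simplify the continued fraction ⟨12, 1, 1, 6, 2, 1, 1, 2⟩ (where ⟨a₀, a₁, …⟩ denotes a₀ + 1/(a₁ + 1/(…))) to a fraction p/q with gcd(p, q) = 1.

Start with 2.
1 + 1/(2/1) = 1 + 1/2 = 3/2
1 + 1/(3/2) = 1 + 2/3 = 5/3
2 + 1/(5/3) = 2 + 3/5 = 13/5
6 + 1/(13/5) = 6 + 5/13 = 83/13
1 + 1/(83/13) = 1 + 13/83 = 96/83
1 + 1/(96/83) = 1 + 83/96 = 179/96
12 + 1/(179/96) = 12 + 96/179 = 2244/179

2244/179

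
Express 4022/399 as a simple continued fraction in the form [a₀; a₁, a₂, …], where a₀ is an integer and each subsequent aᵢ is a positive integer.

Repeatedly divide and take the remainder:
4022 = 10·399 + 32, so a_0 = 10
399 = 12·32 + 15, so a_1 = 12
32 = 2·15 + 2, so a_2 = 2
15 = 7·2 + 1, so a_3 = 7
2 = 2·1 + 0, so a_4 = 2

[10; 12, 2, 7, 2]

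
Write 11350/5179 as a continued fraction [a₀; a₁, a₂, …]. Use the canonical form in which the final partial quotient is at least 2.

Run the Euclidean algorithm, recording each quotient:
⌊11350/5179⌋ = 2, remainder 992
⌊5179/992⌋ = 5, remainder 219
⌊992/219⌋ = 4, remainder 116
⌊219/116⌋ = 1, remainder 103
⌊116/103⌋ = 1, remainder 13
⌊103/13⌋ = 7, remainder 12
⌊13/12⌋ = 1, remainder 1
⌊12/1⌋ = 12, remainder 0

[2; 5, 4, 1, 1, 7, 1, 12]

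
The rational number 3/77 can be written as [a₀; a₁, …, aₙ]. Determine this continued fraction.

3 = 0·77 + 3, so a_0 = 0
77 = 25·3 + 2, so a_1 = 25
3 = 1·2 + 1, so a_2 = 1
2 = 2·1 + 0, so a_3 = 2

[0; 25, 1, 2]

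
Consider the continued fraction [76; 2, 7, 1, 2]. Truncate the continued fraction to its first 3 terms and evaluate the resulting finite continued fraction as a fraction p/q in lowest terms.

Work from the innermost term outward:
Start with 7.
2 + 1/(7/1) = 2 + 1/7 = 15/7
76 + 1/(15/7) = 76 + 7/15 = 1147/15

1147/15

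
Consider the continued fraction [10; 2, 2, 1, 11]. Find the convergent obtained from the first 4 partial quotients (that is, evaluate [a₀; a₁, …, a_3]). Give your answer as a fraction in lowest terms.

Compute successive convergents:
a_0 = 10: 10/1
a_1 = 2: 21/2
a_2 = 2: 52/5
a_3 = 1: 73/7

73/7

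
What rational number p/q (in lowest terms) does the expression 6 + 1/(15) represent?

Start with 15.
6 + 1/(15/1) = 6 + 1/15 = 91/15

91/15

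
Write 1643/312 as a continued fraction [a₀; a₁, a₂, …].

Apply division with remainder until the remainder is 0:
1643 = 5·312 + 83, so a_0 = 5
312 = 3·83 + 63, so a_1 = 3
83 = 1·63 + 20, so a_2 = 1
63 = 3·20 + 3, so a_3 = 3
20 = 6·3 + 2, so a_4 = 6
3 = 1·2 + 1, so a_5 = 1
2 = 2·1 + 0, so a_6 = 2

[5; 3, 1, 3, 6, 1, 2]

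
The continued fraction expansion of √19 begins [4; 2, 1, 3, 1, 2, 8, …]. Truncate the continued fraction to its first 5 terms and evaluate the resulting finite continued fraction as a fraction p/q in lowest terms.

61/14

a_0 = 4: 4/1
a_1 = 2: 9/2
a_2 = 1: 13/3
a_3 = 3: 48/11
a_4 = 1: 61/14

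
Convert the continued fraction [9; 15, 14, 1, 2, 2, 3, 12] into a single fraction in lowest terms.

Start with 12.
3 + 1/(12/1) = 3 + 1/12 = 37/12
2 + 1/(37/12) = 2 + 12/37 = 86/37
2 + 1/(86/37) = 2 + 37/86 = 209/86
1 + 1/(209/86) = 1 + 86/209 = 295/209
14 + 1/(295/209) = 14 + 209/295 = 4339/295
15 + 1/(4339/295) = 15 + 295/4339 = 65380/4339
9 + 1/(65380/4339) = 9 + 4339/65380 = 592759/65380

592759/65380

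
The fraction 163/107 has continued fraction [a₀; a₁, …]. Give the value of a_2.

Run the Euclidean algorithm, recording each quotient:
⌊163/107⌋ = 1, remainder 56
⌊107/56⌋ = 1, remainder 51
⌊56/51⌋ = 1, remainder 5

1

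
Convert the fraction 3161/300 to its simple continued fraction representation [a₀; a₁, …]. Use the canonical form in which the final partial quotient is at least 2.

⌊3161/300⌋ = 10, remainder 161
⌊300/161⌋ = 1, remainder 139
⌊161/139⌋ = 1, remainder 22
⌊139/22⌋ = 6, remainder 7
⌊22/7⌋ = 3, remainder 1
⌊7/1⌋ = 7, remainder 0

[10; 1, 1, 6, 3, 7]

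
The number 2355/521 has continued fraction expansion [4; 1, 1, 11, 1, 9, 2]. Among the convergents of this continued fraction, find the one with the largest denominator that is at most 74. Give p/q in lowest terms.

113/25

a_0 = 4: 4/1  (≤ bound)
a_1 = 1: 5/1  (≤ bound)
a_2 = 1: 9/2  (≤ bound)
a_3 = 11: 104/23  (≤ bound)
a_4 = 1: 113/25  (≤ bound)
a_5 = 9: 1121/248  (> 74, stop)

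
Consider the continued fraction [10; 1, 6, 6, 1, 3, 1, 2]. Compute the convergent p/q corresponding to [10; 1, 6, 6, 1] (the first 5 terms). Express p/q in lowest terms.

Start with 1.
6 + 1/(1/1) = 6 + 1/1 = 7/1
6 + 1/(7/1) = 6 + 1/7 = 43/7
1 + 1/(43/7) = 1 + 7/43 = 50/43
10 + 1/(50/43) = 10 + 43/50 = 543/50

543/50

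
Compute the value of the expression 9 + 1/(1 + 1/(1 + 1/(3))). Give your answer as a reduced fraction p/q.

67/7

Compute successive convergents:
a_0 = 9: 9/1
a_1 = 1: 10/1
a_2 = 1: 19/2
a_3 = 3: 67/7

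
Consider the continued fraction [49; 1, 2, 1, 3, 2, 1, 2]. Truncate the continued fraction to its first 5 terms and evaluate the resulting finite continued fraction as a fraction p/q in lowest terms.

a_0 = 49: 49/1
a_1 = 1: 50/1
a_2 = 2: 149/3
a_3 = 1: 199/4
a_4 = 3: 746/15

746/15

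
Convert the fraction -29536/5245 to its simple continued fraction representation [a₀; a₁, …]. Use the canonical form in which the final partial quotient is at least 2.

⌊-29536/5245⌋ = -6, remainder 1934
⌊5245/1934⌋ = 2, remainder 1377
⌊1934/1377⌋ = 1, remainder 557
⌊1377/557⌋ = 2, remainder 263
⌊557/263⌋ = 2, remainder 31
⌊263/31⌋ = 8, remainder 15
⌊31/15⌋ = 2, remainder 1
⌊15/1⌋ = 15, remainder 0

[-6; 2, 1, 2, 2, 8, 2, 15]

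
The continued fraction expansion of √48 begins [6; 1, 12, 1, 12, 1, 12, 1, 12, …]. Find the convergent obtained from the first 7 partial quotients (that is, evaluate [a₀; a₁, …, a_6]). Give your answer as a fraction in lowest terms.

17466/2521

Start with 12.
1 + 1/(12/1) = 1 + 1/12 = 13/12
12 + 1/(13/12) = 12 + 12/13 = 168/13
1 + 1/(168/13) = 1 + 13/168 = 181/168
12 + 1/(181/168) = 12 + 168/181 = 2340/181
1 + 1/(2340/181) = 1 + 181/2340 = 2521/2340
6 + 1/(2521/2340) = 6 + 2340/2521 = 17466/2521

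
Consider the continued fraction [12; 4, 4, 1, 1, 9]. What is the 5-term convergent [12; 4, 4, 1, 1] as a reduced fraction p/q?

Build up convergents one term at a time:
a_0 = 12: 12/1
a_1 = 4: 49/4
a_2 = 4: 208/17
a_3 = 1: 257/21
a_4 = 1: 465/38

465/38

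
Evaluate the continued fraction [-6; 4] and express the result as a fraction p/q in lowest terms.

Start with 4.
-6 + 1/(4/1) = -6 + 1/4 = -23/4

-23/4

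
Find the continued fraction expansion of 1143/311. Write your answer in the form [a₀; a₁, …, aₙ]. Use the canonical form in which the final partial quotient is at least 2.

[3; 1, 2, 12, 1, 1, 1, 2]

1143 ÷ 311 → quotient 3, remainder 210
311 ÷ 210 → quotient 1, remainder 101
210 ÷ 101 → quotient 2, remainder 8
101 ÷ 8 → quotient 12, remainder 5
8 ÷ 5 → quotient 1, remainder 3
5 ÷ 3 → quotient 1, remainder 2
3 ÷ 2 → quotient 1, remainder 1
2 ÷ 1 → quotient 2, remainder 0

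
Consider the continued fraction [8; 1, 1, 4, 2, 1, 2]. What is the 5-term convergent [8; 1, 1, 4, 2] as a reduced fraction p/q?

Use the convergent recurrence hₖ = aₖ·hₖ₋₁ + hₖ₋₂ (and likewise for the denominators kₖ):
a_0 = 8: 8/1
a_1 = 1: 9/1
a_2 = 1: 17/2
a_3 = 4: 77/9
a_4 = 2: 171/20

171/20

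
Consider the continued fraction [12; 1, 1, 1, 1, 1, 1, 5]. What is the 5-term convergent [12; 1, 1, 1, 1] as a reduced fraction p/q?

63/5

Compute successive convergents:
a_0 = 12: 12/1
a_1 = 1: 13/1
a_2 = 1: 25/2
a_3 = 1: 38/3
a_4 = 1: 63/5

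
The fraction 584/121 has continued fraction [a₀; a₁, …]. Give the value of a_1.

⌊584/121⌋ = 4, remainder 100
⌊121/100⌋ = 1, remainder 21

1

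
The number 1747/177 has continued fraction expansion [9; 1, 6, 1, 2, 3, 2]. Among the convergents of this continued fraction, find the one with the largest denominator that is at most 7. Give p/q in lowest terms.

69/7

a_0 = 9: 9/1  (≤ bound)
a_1 = 1: 10/1  (≤ bound)
a_2 = 6: 69/7  (≤ bound)
a_3 = 1: 79/8  (> 7, stop)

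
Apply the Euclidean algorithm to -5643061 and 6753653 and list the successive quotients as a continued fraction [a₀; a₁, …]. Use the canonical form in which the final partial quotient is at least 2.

-5643061 = -1·6753653 + 1110592, so a_0 = -1
6753653 = 6·1110592 + 90101, so a_1 = 6
1110592 = 12·90101 + 29380, so a_2 = 12
90101 = 3·29380 + 1961, so a_3 = 3
29380 = 14·1961 + 1926, so a_4 = 14
1961 = 1·1926 + 35, so a_5 = 1
1926 = 55·35 + 1, so a_6 = 55
35 = 35·1 + 0, so a_7 = 35

[-1; 6, 12, 3, 14, 1, 55, 35]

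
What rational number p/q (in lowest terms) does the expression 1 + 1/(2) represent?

3/2

a_0 = 1: 1/1
a_1 = 2: 3/2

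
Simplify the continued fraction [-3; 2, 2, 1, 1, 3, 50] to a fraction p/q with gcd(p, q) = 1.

-5581/2162

Work from the innermost term outward:
Start with 50.
3 + 1/(50/1) = 3 + 1/50 = 151/50
1 + 1/(151/50) = 1 + 50/151 = 201/151
1 + 1/(201/151) = 1 + 151/201 = 352/201
2 + 1/(352/201) = 2 + 201/352 = 905/352
2 + 1/(905/352) = 2 + 352/905 = 2162/905
-3 + 1/(2162/905) = -3 + 905/2162 = -5581/2162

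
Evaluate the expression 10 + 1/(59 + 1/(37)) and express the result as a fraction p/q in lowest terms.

a_0 = 10: 10/1
a_1 = 59: 591/59
a_2 = 37: 21877/2184

21877/2184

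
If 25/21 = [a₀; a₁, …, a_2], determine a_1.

25 = 1·21 + 4, so a_0 = 1
21 = 5·4 + 1, so a_1 = 5

5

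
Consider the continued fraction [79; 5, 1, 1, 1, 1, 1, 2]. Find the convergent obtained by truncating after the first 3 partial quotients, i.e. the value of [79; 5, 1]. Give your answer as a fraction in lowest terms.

a_0 = 79: 79/1
a_1 = 5: 396/5
a_2 = 1: 475/6

475/6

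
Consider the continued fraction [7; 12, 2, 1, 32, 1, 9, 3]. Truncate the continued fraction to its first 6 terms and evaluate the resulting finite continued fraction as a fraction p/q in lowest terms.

a_0 = 7: 7/1
a_1 = 12: 85/12
a_2 = 2: 177/25
a_3 = 1: 262/37
a_4 = 32: 8561/1209
a_5 = 1: 8823/1246

8823/1246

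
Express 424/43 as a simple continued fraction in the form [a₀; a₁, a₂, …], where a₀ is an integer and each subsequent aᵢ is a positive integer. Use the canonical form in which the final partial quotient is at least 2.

[9; 1, 6, 6]

⌊424/43⌋ = 9, remainder 37
⌊43/37⌋ = 1, remainder 6
⌊37/6⌋ = 6, remainder 1
⌊6/1⌋ = 6, remainder 0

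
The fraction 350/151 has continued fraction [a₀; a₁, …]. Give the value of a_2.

⌊350/151⌋ = 2, remainder 48
⌊151/48⌋ = 3, remainder 7
⌊48/7⌋ = 6, remainder 6

6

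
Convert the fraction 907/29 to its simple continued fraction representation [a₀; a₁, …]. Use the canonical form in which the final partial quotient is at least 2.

[31; 3, 1, 1, 1, 2]

907 ÷ 29 → quotient 31, remainder 8
29 ÷ 8 → quotient 3, remainder 5
8 ÷ 5 → quotient 1, remainder 3
5 ÷ 3 → quotient 1, remainder 2
3 ÷ 2 → quotient 1, remainder 1
2 ÷ 1 → quotient 2, remainder 0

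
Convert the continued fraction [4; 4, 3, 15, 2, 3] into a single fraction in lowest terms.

Work from the innermost term outward:
Start with 3.
2 + 1/(3/1) = 2 + 1/3 = 7/3
15 + 1/(7/3) = 15 + 3/7 = 108/7
3 + 1/(108/7) = 3 + 7/108 = 331/108
4 + 1/(331/108) = 4 + 108/331 = 1432/331
4 + 1/(1432/331) = 4 + 331/1432 = 6059/1432

6059/1432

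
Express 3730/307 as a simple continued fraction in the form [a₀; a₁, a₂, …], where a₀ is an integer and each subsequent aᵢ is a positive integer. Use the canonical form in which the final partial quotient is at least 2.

Run the Euclidean algorithm, recording each quotient:
⌊3730/307⌋ = 12, remainder 46
⌊307/46⌋ = 6, remainder 31
⌊46/31⌋ = 1, remainder 15
⌊31/15⌋ = 2, remainder 1
⌊15/1⌋ = 15, remainder 0

[12; 6, 1, 2, 15]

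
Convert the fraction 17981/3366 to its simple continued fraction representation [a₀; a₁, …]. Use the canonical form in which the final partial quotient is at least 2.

17981 = 5·3366 + 1151, so a_0 = 5
3366 = 2·1151 + 1064, so a_1 = 2
1151 = 1·1064 + 87, so a_2 = 1
1064 = 12·87 + 20, so a_3 = 12
87 = 4·20 + 7, so a_4 = 4
20 = 2·7 + 6, so a_5 = 2
7 = 1·6 + 1, so a_6 = 1
6 = 6·1 + 0, so a_7 = 6

[5; 2, 1, 12, 4, 2, 1, 6]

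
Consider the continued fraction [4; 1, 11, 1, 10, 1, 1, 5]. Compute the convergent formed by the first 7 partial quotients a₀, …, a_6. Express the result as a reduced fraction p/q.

Work from the innermost term outward:
Start with 1.
1 + 1/(1/1) = 1 + 1/1 = 2/1
10 + 1/(2/1) = 10 + 1/2 = 21/2
1 + 1/(21/2) = 1 + 2/21 = 23/21
11 + 1/(23/21) = 11 + 21/23 = 274/23
1 + 1/(274/23) = 1 + 23/274 = 297/274
4 + 1/(297/274) = 4 + 274/297 = 1462/297

1462/297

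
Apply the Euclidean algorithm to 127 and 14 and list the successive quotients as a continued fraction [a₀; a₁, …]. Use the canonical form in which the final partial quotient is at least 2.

[9; 14]

⌊127/14⌋ = 9, remainder 1
⌊14/1⌋ = 14, remainder 0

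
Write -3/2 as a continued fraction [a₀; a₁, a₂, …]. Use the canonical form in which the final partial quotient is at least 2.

[-2; 2]

-3 ÷ 2 → quotient -2, remainder 1
2 ÷ 1 → quotient 2, remainder 0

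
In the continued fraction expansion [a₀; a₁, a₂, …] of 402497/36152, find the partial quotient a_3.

33

⌊402497/36152⌋ = 11, remainder 4825
⌊36152/4825⌋ = 7, remainder 2377
⌊4825/2377⌋ = 2, remainder 71
⌊2377/71⌋ = 33, remainder 34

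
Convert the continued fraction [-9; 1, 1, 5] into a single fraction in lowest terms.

-93/11

a_0 = -9: -9/1
a_1 = 1: -8/1
a_2 = 1: -17/2
a_3 = 5: -93/11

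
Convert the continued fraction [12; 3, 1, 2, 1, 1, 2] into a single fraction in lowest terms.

a_0 = 12: 12/1
a_1 = 3: 37/3
a_2 = 1: 49/4
a_3 = 2: 135/11
a_4 = 1: 184/15
a_5 = 1: 319/26
a_6 = 2: 822/67

822/67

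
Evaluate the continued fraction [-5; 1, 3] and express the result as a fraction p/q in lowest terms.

Start with 3.
1 + 1/(3/1) = 1 + 1/3 = 4/3
-5 + 1/(4/3) = -5 + 3/4 = -17/4

-17/4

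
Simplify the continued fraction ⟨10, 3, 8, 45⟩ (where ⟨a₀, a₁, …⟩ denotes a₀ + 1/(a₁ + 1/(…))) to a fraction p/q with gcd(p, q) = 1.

Collapse the nested fraction from the inside out:
Start with 45.
8 + 1/(45/1) = 8 + 1/45 = 361/45
3 + 1/(361/45) = 3 + 45/361 = 1128/361
10 + 1/(1128/361) = 10 + 361/1128 = 11641/1128

11641/1128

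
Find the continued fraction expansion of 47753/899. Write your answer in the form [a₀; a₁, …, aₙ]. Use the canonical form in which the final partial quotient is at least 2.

[53; 8, 2, 12, 1, 3]

Apply division with remainder until the remainder is 0:
47753 ÷ 899 → quotient 53, remainder 106
899 ÷ 106 → quotient 8, remainder 51
106 ÷ 51 → quotient 2, remainder 4
51 ÷ 4 → quotient 12, remainder 3
4 ÷ 3 → quotient 1, remainder 1
3 ÷ 1 → quotient 3, remainder 0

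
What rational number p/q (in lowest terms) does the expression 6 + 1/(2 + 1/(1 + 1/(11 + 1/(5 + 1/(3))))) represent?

a_0 = 6: 6/1
a_1 = 2: 13/2
a_2 = 1: 19/3
a_3 = 11: 222/35
a_4 = 5: 1129/178
a_5 = 3: 3609/569

3609/569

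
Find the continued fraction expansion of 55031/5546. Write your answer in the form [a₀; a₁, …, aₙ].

Run the Euclidean algorithm, recording each quotient:
55031 ÷ 5546 → quotient 9, remainder 5117
5546 ÷ 5117 → quotient 1, remainder 429
5117 ÷ 429 → quotient 11, remainder 398
429 ÷ 398 → quotient 1, remainder 31
398 ÷ 31 → quotient 12, remainder 26
31 ÷ 26 → quotient 1, remainder 5
26 ÷ 5 → quotient 5, remainder 1
5 ÷ 1 → quotient 5, remainder 0

[9; 1, 11, 1, 12, 1, 5, 5]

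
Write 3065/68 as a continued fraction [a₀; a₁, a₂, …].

3065 = 45·68 + 5, so a_0 = 45
68 = 13·5 + 3, so a_1 = 13
5 = 1·3 + 2, so a_2 = 1
3 = 1·2 + 1, so a_3 = 1
2 = 2·1 + 0, so a_4 = 2

[45; 13, 1, 1, 2]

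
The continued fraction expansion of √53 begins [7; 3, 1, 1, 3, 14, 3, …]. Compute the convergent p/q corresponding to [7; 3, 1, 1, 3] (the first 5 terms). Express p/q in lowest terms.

182/25

Use the convergent recurrence hₖ = aₖ·hₖ₋₁ + hₖ₋₂ (and likewise for the denominators kₖ):
a_0 = 7: 7/1
a_1 = 3: 22/3
a_2 = 1: 29/4
a_3 = 1: 51/7
a_4 = 3: 182/25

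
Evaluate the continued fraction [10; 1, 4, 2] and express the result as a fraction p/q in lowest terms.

119/11

a_0 = 10: 10/1
a_1 = 1: 11/1
a_2 = 4: 54/5
a_3 = 2: 119/11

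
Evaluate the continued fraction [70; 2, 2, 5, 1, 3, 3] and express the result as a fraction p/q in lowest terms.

Work from the innermost term outward:
Start with 3.
3 + 1/(3/1) = 3 + 1/3 = 10/3
1 + 1/(10/3) = 1 + 3/10 = 13/10
5 + 1/(13/10) = 5 + 10/13 = 75/13
2 + 1/(75/13) = 2 + 13/75 = 163/75
2 + 1/(163/75) = 2 + 75/163 = 401/163
70 + 1/(401/163) = 70 + 163/401 = 28233/401

28233/401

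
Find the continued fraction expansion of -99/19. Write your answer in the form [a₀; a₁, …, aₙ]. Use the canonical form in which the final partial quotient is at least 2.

[-6; 1, 3, 1, 3]

-99 ÷ 19 → quotient -6, remainder 15
19 ÷ 15 → quotient 1, remainder 4
15 ÷ 4 → quotient 3, remainder 3
4 ÷ 3 → quotient 1, remainder 1
3 ÷ 1 → quotient 3, remainder 0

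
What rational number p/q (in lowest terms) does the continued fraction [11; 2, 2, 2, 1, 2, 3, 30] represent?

Use the convergent recurrence hₖ = aₖ·hₖ₋₁ + hₖ₋₂ (and likewise for the denominators kₖ):
a_0 = 11: 11/1
a_1 = 2: 23/2
a_2 = 2: 57/5
a_3 = 2: 137/12
a_4 = 1: 194/17
a_5 = 2: 525/46
a_6 = 3: 1769/155
a_7 = 30: 53595/4696

53595/4696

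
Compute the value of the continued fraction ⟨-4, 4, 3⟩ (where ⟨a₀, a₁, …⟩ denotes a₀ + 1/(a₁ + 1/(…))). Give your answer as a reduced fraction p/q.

Start with 3.
4 + 1/(3/1) = 4 + 1/3 = 13/3
-4 + 1/(13/3) = -4 + 3/13 = -49/13

-49/13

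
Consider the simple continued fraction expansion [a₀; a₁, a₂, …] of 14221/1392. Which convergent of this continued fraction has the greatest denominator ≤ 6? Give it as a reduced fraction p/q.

51/5

List convergents until the denominator exceeds the bound:
a_0 = 10: 10/1  (≤ bound)
a_1 = 4: 41/4  (≤ bound)
a_2 = 1: 51/5  (≤ bound)
a_3 = 1: 92/9  (> 6, stop)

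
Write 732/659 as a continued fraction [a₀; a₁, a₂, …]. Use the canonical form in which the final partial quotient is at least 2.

[1; 9, 36, 2]

732 ÷ 659 → quotient 1, remainder 73
659 ÷ 73 → quotient 9, remainder 2
73 ÷ 2 → quotient 36, remainder 1
2 ÷ 1 → quotient 2, remainder 0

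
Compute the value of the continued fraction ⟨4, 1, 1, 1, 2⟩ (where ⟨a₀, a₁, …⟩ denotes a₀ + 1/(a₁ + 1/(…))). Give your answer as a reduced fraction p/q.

Build up convergents one term at a time:
a_0 = 4: 4/1
a_1 = 1: 5/1
a_2 = 1: 9/2
a_3 = 1: 14/3
a_4 = 2: 37/8

37/8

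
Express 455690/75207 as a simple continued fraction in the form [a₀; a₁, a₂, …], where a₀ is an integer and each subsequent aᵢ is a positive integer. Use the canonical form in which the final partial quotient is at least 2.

[6; 16, 1, 9, 1, 7, 51]

455690 = 6·75207 + 4448, so a_0 = 6
75207 = 16·4448 + 4039, so a_1 = 16
4448 = 1·4039 + 409, so a_2 = 1
4039 = 9·409 + 358, so a_3 = 9
409 = 1·358 + 51, so a_4 = 1
358 = 7·51 + 1, so a_5 = 7
51 = 51·1 + 0, so a_6 = 51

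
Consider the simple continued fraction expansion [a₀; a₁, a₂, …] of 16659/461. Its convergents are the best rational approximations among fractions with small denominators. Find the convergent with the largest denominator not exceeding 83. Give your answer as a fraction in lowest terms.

795/22

a_0 = 36: 36/1  (≤ bound)
a_1 = 7: 253/7  (≤ bound)
a_2 = 3: 795/22  (≤ bound)
a_3 = 6: 5023/139  (> 83, stop)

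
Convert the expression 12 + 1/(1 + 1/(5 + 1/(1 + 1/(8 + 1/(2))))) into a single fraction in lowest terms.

Start with 2.
8 + 1/(2/1) = 8 + 1/2 = 17/2
1 + 1/(17/2) = 1 + 2/17 = 19/17
5 + 1/(19/17) = 5 + 17/19 = 112/19
1 + 1/(112/19) = 1 + 19/112 = 131/112
12 + 1/(131/112) = 12 + 112/131 = 1684/131

1684/131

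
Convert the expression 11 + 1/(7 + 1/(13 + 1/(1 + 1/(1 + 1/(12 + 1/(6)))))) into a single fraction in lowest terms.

a_0 = 11: 11/1
a_1 = 7: 78/7
a_2 = 13: 1025/92
a_3 = 1: 1103/99
a_4 = 1: 2128/191
a_5 = 12: 26639/2391
a_6 = 6: 161962/14537

161962/14537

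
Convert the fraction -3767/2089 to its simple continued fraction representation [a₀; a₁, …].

[-2; 5, 12, 11, 3]

Apply division with remainder until the remainder is 0:
⌊-3767/2089⌋ = -2, remainder 411
⌊2089/411⌋ = 5, remainder 34
⌊411/34⌋ = 12, remainder 3
⌊34/3⌋ = 11, remainder 1
⌊3/1⌋ = 3, remainder 0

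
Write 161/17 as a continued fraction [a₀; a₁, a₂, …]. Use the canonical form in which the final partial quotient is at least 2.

161 = 9·17 + 8, so a_0 = 9
17 = 2·8 + 1, so a_1 = 2
8 = 8·1 + 0, so a_2 = 8

[9; 2, 8]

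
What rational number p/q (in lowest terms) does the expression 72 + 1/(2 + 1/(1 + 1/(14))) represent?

a_0 = 72: 72/1
a_1 = 2: 145/2
a_2 = 1: 217/3
a_3 = 14: 3183/44

3183/44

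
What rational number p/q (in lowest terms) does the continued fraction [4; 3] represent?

13/3

Use the convergent recurrence hₖ = aₖ·hₖ₋₁ + hₖ₋₂ (and likewise for the denominators kₖ):
a_0 = 4: 4/1
a_1 = 3: 13/3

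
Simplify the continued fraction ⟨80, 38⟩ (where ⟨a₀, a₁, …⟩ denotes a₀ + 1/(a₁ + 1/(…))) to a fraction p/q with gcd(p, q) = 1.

Start with 38.
80 + 1/(38/1) = 80 + 1/38 = 3041/38

3041/38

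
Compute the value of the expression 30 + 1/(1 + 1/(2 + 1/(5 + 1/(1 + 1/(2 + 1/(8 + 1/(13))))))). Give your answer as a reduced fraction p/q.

181564/5917

Start with 13.
8 + 1/(13/1) = 8 + 1/13 = 105/13
2 + 1/(105/13) = 2 + 13/105 = 223/105
1 + 1/(223/105) = 1 + 105/223 = 328/223
5 + 1/(328/223) = 5 + 223/328 = 1863/328
2 + 1/(1863/328) = 2 + 328/1863 = 4054/1863
1 + 1/(4054/1863) = 1 + 1863/4054 = 5917/4054
30 + 1/(5917/4054) = 30 + 4054/5917 = 181564/5917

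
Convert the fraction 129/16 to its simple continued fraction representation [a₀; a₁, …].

[8; 16]

129 ÷ 16 → quotient 8, remainder 1
16 ÷ 1 → quotient 16, remainder 0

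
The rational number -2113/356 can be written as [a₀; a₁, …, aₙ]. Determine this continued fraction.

-2113 ÷ 356 → quotient -6, remainder 23
356 ÷ 23 → quotient 15, remainder 11
23 ÷ 11 → quotient 2, remainder 1
11 ÷ 1 → quotient 11, remainder 0

[-6; 15, 2, 11]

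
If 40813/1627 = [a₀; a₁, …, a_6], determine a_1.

40813 ÷ 1627 → quotient 25, remainder 138
1627 ÷ 138 → quotient 11, remainder 109

11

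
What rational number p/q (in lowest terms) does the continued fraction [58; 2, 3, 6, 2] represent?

Start with 2.
6 + 1/(2/1) = 6 + 1/2 = 13/2
3 + 1/(13/2) = 3 + 2/13 = 41/13
2 + 1/(41/13) = 2 + 13/41 = 95/41
58 + 1/(95/41) = 58 + 41/95 = 5551/95

5551/95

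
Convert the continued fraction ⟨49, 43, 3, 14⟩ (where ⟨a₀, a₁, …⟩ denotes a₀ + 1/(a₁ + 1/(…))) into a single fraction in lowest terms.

91330/1863

Start with 14.
3 + 1/(14/1) = 3 + 1/14 = 43/14
43 + 1/(43/14) = 43 + 14/43 = 1863/43
49 + 1/(1863/43) = 49 + 43/1863 = 91330/1863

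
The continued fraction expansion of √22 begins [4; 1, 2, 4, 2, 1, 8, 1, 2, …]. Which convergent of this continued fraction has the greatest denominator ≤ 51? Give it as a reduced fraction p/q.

197/42

List convergents until the denominator exceeds the bound:
a_0 = 4: 4/1  (≤ bound)
a_1 = 1: 5/1  (≤ bound)
a_2 = 2: 14/3  (≤ bound)
a_3 = 4: 61/13  (≤ bound)
a_4 = 2: 136/29  (≤ bound)
a_5 = 1: 197/42  (≤ bound)
a_6 = 8: 1712/365  (> 51, stop)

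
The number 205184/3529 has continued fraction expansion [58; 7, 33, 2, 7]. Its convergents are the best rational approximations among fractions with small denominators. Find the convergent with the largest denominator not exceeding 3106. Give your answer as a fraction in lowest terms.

a_0 = 58: 58/1  (≤ bound)
a_1 = 7: 407/7  (≤ bound)
a_2 = 33: 13489/232  (≤ bound)
a_3 = 2: 27385/471  (≤ bound)
a_4 = 7: 205184/3529  (> 3106, stop)

27385/471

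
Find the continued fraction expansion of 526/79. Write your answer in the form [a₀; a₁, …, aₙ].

[6; 1, 1, 1, 12, 2]

Apply division with remainder until the remainder is 0:
526 = 6·79 + 52, so a_0 = 6
79 = 1·52 + 27, so a_1 = 1
52 = 1·27 + 25, so a_2 = 1
27 = 1·25 + 2, so a_3 = 1
25 = 12·2 + 1, so a_4 = 12
2 = 2·1 + 0, so a_5 = 2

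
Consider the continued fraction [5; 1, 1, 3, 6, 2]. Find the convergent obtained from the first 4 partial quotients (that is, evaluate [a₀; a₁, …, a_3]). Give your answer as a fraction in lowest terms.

39/7

Start with 3.
1 + 1/(3/1) = 1 + 1/3 = 4/3
1 + 1/(4/3) = 1 + 3/4 = 7/4
5 + 1/(7/4) = 5 + 4/7 = 39/7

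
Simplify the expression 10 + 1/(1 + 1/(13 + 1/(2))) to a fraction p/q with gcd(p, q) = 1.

Start with 2.
13 + 1/(2/1) = 13 + 1/2 = 27/2
1 + 1/(27/2) = 1 + 2/27 = 29/27
10 + 1/(29/27) = 10 + 27/29 = 317/29

317/29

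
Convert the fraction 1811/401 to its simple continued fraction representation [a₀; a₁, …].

[4; 1, 1, 14, 1, 12]

1811 ÷ 401 → quotient 4, remainder 207
401 ÷ 207 → quotient 1, remainder 194
207 ÷ 194 → quotient 1, remainder 13
194 ÷ 13 → quotient 14, remainder 12
13 ÷ 12 → quotient 1, remainder 1
12 ÷ 1 → quotient 12, remainder 0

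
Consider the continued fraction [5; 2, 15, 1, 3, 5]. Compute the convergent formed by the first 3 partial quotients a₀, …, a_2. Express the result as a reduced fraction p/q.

Collapse the nested fraction from the inside out:
Start with 15.
2 + 1/(15/1) = 2 + 1/15 = 31/15
5 + 1/(31/15) = 5 + 15/31 = 170/31

170/31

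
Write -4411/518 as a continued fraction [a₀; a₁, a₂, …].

[-9; 2, 15, 1, 2, 5]

-4411 = -9·518 + 251, so a_0 = -9
518 = 2·251 + 16, so a_1 = 2
251 = 15·16 + 11, so a_2 = 15
16 = 1·11 + 5, so a_3 = 1
11 = 2·5 + 1, so a_4 = 2
5 = 5·1 + 0, so a_5 = 5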